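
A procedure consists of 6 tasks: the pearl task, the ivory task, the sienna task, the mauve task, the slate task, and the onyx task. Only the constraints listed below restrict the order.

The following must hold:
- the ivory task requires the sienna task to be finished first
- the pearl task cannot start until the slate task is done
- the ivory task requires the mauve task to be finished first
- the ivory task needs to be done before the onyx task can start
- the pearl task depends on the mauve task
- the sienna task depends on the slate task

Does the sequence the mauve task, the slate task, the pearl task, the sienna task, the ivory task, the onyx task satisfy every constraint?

Checking each listed constraint against this order: for instance, the mauve task is in position 1 and the ivory task in position 5, so that constraint holds — and the remaining constraints check out the same way.

Yes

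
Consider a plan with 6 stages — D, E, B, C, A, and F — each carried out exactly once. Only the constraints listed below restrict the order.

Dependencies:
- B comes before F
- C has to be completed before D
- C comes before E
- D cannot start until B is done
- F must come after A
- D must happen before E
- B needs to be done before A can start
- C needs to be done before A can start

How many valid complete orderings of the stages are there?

12

The stages with no prerequisites are B, C; any of them can be placed first.
Enumerating by repeatedly choosing an available stage (one whose prerequisites are all placed) gives 12 distinct complete orderings.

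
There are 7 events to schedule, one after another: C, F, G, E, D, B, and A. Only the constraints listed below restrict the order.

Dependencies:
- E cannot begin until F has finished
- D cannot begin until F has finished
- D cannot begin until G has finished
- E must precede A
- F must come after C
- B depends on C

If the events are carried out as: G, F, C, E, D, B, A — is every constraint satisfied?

No

Here C comes after F.
Since C is required before F, the ordering is invalid.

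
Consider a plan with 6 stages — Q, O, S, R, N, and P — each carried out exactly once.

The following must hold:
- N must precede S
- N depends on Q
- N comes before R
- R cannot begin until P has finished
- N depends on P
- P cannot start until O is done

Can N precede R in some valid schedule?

Yes

N is actually forced before R by the constraints, so certainly some valid ordering has N first.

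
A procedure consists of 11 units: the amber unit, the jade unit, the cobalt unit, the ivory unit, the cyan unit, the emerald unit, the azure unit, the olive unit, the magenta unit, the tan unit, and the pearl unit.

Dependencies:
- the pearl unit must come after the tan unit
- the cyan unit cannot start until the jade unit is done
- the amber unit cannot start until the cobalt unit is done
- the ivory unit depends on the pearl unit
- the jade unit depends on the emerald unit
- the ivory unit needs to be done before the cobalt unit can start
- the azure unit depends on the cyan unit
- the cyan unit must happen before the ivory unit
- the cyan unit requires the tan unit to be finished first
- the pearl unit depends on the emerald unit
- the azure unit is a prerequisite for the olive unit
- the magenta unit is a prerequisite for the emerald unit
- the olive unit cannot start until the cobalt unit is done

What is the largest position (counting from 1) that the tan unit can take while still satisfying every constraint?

4

The units that are forced after the tan unit, directly or by a chain of constraints, are the amber unit, the cobalt unit, the ivory unit, the cyan unit, the azure unit, the olive unit, the pearl unit. That's 7 units.
With 7 mandatory successors out of 11 units total, the latest slot for the tan unit is 11−7 = 4, and it's reachable by doing all non-successors before the tan unit.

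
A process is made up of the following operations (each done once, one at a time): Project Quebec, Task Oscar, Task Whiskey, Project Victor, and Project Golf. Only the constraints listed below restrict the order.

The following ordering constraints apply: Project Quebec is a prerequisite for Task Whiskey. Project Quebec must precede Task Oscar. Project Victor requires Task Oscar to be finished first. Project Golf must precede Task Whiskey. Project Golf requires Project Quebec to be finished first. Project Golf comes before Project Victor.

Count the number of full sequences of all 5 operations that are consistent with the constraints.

Only Project Quebec has no prerequisites, so it must go first.
Counting all ways to extend the partial order to a total order gives 5.

5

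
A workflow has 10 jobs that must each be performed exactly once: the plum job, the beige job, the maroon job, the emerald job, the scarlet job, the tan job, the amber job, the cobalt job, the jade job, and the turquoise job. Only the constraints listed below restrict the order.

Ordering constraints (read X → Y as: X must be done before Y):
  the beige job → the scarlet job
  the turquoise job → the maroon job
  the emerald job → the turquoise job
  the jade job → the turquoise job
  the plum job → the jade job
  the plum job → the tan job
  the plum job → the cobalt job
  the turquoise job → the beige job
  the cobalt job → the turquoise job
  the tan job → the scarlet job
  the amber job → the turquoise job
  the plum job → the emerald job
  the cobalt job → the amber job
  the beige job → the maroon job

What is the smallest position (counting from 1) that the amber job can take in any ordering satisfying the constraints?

3

Every job that must precede the amber job has to come before it. Tracing all chains that end at the amber job, those jobs are: the plum job, the cobalt job — 2 in total.
So at minimum 2 jobs come before the amber job, putting the amber job no earlier than position 3. That position is achievable by scheduling exactly those predecessors first.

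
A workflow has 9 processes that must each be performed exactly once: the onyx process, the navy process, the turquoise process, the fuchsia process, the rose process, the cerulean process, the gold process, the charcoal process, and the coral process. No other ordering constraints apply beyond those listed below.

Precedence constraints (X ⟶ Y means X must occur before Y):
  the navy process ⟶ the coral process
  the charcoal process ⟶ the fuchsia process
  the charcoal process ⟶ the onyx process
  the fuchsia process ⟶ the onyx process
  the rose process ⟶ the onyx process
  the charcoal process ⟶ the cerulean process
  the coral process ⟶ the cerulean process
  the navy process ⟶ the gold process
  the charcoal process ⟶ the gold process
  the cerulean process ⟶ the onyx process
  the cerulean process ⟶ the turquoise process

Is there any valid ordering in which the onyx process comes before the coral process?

The constraints give a chain the coral process → the cerulean process → the onyx process, which forces the coral process before the onyx process.
So no valid ordering can have the onyx process before the coral process.

No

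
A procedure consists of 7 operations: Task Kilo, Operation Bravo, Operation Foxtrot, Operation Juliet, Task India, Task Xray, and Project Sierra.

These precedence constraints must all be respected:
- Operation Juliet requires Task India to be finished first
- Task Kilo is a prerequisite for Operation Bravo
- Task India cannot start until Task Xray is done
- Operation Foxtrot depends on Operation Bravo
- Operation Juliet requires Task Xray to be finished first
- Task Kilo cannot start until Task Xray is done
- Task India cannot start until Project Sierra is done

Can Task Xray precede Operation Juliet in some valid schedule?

Yes

The constraints force Task Xray before Operation Juliet, so yes — every valid ordering has Task Xray earlier.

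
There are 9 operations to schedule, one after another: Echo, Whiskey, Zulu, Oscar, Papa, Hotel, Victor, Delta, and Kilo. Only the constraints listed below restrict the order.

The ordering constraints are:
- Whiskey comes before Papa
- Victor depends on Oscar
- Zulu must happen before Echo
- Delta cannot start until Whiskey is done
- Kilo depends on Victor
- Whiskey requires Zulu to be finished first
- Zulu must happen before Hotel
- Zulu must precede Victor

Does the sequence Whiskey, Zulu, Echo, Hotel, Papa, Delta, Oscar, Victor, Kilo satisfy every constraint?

In the proposed order, Whiskey appears before Zulu.
Since Zulu is required before Whiskey, the ordering is invalid.

No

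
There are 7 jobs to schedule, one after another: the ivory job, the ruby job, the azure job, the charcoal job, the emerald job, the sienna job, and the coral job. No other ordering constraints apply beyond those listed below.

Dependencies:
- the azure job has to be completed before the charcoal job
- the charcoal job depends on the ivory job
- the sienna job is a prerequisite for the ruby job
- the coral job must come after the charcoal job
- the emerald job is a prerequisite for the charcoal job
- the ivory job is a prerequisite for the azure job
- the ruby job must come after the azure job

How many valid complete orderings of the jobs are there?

The jobs with no prerequisites are the ivory job, the emerald job, the sienna job; any of them can be placed first.
Enumerating by repeatedly choosing an available job (one whose prerequisites are all placed) gives 48 distinct complete orderings.

48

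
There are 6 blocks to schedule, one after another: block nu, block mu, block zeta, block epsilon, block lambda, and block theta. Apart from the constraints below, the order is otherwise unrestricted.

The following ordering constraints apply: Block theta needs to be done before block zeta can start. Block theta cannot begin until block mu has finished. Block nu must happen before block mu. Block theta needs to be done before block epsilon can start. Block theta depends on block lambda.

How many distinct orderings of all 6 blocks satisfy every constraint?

6

The blocks with no prerequisites are block nu, block lambda; any of them can be placed first.
Systematically extending each partial ordering one block at a time and counting, there are 6 complete orderings.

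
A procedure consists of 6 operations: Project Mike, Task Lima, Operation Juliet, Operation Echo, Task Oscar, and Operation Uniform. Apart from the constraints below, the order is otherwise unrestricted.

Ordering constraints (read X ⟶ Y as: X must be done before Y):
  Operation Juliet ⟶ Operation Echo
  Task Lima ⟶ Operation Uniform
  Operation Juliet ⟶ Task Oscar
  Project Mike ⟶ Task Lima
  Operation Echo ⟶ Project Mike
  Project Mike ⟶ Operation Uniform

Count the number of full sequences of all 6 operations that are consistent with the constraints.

5

Operation Juliet is the only operation with nothing required before it, so every ordering starts there.
Enumerating by repeatedly choosing an available operation (one whose prerequisites are all placed) gives 5 distinct complete orderings.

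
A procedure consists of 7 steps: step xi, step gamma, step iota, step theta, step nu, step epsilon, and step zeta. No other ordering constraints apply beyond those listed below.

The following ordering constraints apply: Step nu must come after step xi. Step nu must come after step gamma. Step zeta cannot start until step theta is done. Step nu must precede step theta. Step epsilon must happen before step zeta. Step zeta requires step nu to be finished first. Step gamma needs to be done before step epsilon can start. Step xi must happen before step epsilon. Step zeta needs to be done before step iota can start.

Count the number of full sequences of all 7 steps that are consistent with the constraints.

2 steps have no prerequisites (step xi, step gamma), so any of them could come first.
Systematically extending each partial ordering one step at a time and counting, there are 6 complete orderings.

6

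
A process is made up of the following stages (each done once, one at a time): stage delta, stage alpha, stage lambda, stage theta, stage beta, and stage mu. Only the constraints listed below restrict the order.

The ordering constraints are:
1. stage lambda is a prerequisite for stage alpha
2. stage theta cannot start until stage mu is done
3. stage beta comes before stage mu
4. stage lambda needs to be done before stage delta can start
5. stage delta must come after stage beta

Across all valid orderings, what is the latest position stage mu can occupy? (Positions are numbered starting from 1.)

Following the constraints forward from stage mu, its only required successor is stage theta.
So at least 1 stage follows stage mu, putting stage mu no later than position 5. That position is achievable by scheduling everything else first.

5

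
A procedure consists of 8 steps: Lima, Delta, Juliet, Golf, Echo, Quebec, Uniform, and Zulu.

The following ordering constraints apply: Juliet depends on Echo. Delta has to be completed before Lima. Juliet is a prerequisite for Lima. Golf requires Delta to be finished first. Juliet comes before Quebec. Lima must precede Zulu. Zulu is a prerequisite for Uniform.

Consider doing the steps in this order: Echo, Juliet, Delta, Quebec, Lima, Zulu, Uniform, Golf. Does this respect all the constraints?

Yes

Every stated constraint is respected: Delta sits at position 3, ahead of Golf at position 8, and each of the other listed pairs likewise has the predecessor earlier in the sequence.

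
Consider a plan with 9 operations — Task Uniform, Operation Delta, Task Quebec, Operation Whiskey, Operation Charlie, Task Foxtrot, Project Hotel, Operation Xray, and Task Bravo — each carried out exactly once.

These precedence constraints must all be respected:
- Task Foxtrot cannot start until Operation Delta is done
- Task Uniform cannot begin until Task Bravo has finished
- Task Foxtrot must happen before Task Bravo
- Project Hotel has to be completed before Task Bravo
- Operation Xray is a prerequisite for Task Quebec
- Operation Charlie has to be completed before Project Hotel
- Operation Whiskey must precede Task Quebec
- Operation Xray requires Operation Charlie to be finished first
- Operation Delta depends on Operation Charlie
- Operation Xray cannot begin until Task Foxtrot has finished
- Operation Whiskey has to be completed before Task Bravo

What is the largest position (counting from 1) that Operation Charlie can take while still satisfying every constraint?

2

The operations that are forced after Operation Charlie, directly or by a chain of constraints, are Task Uniform, Operation Delta, Task Quebec, Task Foxtrot, Project Hotel, Operation Xray, Task Bravo. That's 7 operations.
So at least 7 operations follow Operation Charlie, putting Operation Charlie no later than position 2. That position is achievable by scheduling everything else first.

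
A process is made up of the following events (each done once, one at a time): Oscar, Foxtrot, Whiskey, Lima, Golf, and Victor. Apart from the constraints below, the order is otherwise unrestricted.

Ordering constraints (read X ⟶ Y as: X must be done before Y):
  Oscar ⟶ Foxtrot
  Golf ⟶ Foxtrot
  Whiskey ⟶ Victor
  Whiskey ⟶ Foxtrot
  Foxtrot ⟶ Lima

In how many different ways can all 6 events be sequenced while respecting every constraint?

3 events have no prerequisites (Oscar, Whiskey, Golf), so any of them could come first.
Counting all ways to extend the partial order to a total order gives 24.

24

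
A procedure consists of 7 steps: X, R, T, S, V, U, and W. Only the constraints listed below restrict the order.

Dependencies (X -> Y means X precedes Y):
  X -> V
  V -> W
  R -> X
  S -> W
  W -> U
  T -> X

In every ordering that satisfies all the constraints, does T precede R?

No chain of constraints connects T to R in either direction.
There exist valid orderings with R before T, so T is not required to come first.

No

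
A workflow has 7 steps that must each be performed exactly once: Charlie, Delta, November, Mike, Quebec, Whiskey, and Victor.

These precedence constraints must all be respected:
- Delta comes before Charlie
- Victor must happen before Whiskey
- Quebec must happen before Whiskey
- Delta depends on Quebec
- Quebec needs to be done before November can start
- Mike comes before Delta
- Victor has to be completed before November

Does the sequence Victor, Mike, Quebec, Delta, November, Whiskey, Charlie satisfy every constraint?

Checking each listed constraint against this order: for instance, Victor is in position 1 and Whiskey in position 6, so that constraint holds — and the remaining constraints check out the same way.

Yes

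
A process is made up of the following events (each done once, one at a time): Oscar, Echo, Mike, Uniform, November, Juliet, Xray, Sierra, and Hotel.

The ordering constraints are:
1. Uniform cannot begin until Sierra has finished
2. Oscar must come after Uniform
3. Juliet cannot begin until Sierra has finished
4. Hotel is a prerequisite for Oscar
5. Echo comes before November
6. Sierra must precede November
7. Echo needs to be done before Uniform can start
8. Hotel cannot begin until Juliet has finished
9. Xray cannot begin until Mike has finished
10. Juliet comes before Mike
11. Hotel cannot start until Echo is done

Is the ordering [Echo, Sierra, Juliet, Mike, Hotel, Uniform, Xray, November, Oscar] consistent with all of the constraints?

Yes

Checking each listed constraint against this order: for instance, Echo is in position 1 and November in position 8, so that constraint holds — and the remaining constraints check out the same way.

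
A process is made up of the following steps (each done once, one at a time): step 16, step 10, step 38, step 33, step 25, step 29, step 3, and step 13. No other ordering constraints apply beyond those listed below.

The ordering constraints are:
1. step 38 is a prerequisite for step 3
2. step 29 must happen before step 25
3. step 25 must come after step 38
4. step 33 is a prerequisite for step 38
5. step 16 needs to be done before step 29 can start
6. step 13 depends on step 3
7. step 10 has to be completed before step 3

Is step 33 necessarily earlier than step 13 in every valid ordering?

Tracing the constraints gives a chain: step 33 → step 38 → step 3 → step 13.
So step 33 must precede step 13 in any valid ordering.

Yes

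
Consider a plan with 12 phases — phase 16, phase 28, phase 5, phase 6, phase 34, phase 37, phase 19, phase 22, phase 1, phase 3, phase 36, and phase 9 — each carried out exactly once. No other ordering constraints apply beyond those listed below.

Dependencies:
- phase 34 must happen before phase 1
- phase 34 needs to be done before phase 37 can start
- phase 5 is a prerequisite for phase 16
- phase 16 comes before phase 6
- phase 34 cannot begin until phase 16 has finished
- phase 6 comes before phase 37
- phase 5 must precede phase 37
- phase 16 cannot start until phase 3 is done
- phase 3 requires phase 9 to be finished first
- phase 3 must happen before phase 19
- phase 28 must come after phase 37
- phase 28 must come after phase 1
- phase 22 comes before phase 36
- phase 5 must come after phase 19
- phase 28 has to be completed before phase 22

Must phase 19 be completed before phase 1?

Following the dependencies: phase 19 → phase 5 → phase 16 → phase 34 → phase 1.
Hence phase 19 necessarily comes before phase 1.

Yes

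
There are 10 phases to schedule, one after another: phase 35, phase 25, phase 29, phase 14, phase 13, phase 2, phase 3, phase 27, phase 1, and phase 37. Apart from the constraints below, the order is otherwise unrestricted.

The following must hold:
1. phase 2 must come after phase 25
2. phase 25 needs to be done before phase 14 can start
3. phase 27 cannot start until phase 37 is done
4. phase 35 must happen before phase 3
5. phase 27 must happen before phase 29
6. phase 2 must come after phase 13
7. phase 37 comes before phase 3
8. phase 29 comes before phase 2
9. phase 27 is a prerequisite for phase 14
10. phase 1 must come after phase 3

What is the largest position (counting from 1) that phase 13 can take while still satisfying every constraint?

9

Following the constraints forward from phase 13, its only required successor is phase 2.
With 1 mandatory successor out of 10 phases total, the latest slot for phase 13 is 10−1 = 9, and it's reachable by doing all non-successors before phase 13.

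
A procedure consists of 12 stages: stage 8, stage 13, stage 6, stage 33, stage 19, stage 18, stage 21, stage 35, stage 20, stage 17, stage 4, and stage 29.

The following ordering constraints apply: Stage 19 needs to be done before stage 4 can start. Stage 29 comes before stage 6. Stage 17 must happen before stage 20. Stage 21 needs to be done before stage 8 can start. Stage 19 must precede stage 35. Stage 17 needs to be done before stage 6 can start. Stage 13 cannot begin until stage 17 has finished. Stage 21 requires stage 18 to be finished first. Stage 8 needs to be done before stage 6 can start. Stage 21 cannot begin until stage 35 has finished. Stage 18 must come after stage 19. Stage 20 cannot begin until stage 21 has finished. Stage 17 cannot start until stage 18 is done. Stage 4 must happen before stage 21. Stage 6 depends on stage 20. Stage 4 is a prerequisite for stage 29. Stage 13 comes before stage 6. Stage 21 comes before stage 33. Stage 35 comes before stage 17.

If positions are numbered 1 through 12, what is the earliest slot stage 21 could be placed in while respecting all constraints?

5

Working backwards through the constraints from stage 21, its full set of required predecessors is stage 19, stage 18, stage 35, stage 4 — 4 of them.
So at minimum 4 stages come before stage 21, putting stage 21 no earlier than position 5. That position is achievable by scheduling exactly those predecessors first.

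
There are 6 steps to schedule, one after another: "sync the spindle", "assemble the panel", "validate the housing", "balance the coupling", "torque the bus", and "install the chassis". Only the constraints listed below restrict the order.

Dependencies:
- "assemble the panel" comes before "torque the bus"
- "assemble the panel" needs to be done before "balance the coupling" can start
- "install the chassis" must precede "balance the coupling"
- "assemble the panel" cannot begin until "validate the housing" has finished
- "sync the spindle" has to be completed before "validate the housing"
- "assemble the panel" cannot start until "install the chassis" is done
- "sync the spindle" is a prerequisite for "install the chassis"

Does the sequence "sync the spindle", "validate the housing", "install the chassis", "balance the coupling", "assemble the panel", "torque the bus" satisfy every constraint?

Here "assemble the panel" comes after "balance the coupling".
But one of the constraints requires "assemble the panel" before "balance the coupling", so this ordering violates it.

No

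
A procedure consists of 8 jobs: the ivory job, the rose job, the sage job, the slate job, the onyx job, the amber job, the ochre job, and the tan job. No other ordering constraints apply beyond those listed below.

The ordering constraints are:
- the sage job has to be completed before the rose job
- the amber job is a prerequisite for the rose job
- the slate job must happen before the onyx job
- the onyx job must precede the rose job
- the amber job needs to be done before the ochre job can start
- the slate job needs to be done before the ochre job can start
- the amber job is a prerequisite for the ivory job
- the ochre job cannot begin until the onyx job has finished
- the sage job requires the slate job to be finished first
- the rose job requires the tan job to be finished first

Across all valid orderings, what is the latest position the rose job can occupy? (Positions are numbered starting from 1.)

No constraint forces any job after the rose job, so it can be placed last, in position 8.

8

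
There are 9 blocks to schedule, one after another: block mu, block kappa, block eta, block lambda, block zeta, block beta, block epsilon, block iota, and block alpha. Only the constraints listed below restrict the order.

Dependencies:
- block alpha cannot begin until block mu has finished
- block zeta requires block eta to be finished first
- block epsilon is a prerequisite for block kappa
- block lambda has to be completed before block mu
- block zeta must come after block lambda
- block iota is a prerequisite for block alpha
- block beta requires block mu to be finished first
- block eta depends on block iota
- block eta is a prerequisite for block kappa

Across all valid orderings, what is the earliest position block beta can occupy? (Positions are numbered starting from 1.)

Every block that must precede block beta has to come before it. Tracing all chains that end at block beta, those blocks are: block mu, block lambda — 2 in total.
With 2 mandatory predecessors, the earliest block beta can sit is position 2+1 = 3, and placing just those 2 first achieves it.

3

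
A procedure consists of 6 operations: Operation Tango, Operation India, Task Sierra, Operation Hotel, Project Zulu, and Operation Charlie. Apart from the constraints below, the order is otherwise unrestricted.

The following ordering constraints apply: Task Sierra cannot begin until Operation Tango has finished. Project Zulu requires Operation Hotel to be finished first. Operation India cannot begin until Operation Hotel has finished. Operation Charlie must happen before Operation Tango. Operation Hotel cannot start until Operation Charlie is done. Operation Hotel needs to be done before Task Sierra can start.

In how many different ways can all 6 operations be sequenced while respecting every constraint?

Operation Charlie is the only operation with nothing required before it, so every ordering starts there.
Enumerating by repeatedly choosing an available operation (one whose prerequisites are all placed) gives 18 distinct complete orderings.

18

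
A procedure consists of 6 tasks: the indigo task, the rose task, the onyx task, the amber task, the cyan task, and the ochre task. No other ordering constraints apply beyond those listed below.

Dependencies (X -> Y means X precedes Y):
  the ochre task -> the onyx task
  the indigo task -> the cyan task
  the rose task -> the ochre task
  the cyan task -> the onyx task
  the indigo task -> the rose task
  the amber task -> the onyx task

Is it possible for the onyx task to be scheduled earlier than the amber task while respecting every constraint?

Following the amber task → the onyx task, the amber task must precede the onyx task in every valid ordering.
Hence the onyx task can never be scheduled before the amber task.

No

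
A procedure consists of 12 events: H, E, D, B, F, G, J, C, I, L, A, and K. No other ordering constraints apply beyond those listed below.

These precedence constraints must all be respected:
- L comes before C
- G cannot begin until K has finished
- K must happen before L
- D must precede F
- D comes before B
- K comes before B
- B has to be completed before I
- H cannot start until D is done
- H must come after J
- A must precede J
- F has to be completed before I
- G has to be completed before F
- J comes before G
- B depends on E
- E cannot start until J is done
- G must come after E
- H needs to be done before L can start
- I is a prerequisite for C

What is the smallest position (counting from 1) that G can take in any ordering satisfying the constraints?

5

The events that are forced before G, directly or transitively, are E, J, A, K. That's 4 events.
So at minimum 4 events come before G, putting G no earlier than position 5. That position is achievable by scheduling exactly those predecessors first.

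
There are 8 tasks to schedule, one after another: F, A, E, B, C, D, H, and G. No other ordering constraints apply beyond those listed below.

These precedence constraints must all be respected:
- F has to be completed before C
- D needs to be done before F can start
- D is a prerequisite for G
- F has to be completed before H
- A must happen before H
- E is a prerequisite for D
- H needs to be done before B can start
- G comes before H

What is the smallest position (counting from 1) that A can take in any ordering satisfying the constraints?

1

A has no prerequisites at all, so it can go in position 1.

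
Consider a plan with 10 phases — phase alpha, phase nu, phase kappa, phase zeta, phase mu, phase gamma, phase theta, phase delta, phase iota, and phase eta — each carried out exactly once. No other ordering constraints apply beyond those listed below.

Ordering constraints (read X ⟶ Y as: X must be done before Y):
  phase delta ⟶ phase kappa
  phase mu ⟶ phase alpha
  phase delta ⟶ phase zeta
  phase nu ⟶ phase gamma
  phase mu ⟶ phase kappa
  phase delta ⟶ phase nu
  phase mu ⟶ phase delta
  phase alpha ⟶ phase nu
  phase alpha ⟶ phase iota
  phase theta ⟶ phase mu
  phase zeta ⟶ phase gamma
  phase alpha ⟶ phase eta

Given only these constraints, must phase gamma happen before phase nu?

The constraints actually force phase nu before phase gamma (via phase nu → phase gamma), not the other way around.
So phase gamma never precedes phase nu.

No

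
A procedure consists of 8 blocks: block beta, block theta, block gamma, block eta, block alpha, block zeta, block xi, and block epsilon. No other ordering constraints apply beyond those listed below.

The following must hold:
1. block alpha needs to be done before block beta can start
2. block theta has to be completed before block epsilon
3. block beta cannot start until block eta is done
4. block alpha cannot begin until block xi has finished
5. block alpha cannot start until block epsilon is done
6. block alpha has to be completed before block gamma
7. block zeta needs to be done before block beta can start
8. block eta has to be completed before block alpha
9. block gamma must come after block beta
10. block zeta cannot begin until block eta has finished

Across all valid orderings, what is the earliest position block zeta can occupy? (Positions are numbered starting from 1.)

2

Working backwards through the constraints from block zeta, its only required predecessor is block eta.
With 1 mandatory predecessor, the earliest block zeta can sit is position 1+1 = 2, and placing just that one first achieves it.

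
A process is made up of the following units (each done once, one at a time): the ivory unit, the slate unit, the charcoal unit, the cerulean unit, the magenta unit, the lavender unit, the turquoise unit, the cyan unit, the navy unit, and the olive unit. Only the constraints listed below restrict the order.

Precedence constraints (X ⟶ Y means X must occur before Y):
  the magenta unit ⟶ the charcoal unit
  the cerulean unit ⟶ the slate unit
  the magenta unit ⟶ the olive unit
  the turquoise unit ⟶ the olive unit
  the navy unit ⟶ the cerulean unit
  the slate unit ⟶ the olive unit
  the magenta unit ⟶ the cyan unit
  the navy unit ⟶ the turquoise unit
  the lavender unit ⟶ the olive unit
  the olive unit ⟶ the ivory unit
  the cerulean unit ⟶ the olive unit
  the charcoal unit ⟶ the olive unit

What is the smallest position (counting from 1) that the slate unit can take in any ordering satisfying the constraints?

3

The units that are forced before the slate unit, directly or transitively, are the cerulean unit, the navy unit. That's 2 units.
With 2 mandatory predecessors, the earliest the slate unit can sit is position 2+1 = 3, and placing just those 2 first achieves it.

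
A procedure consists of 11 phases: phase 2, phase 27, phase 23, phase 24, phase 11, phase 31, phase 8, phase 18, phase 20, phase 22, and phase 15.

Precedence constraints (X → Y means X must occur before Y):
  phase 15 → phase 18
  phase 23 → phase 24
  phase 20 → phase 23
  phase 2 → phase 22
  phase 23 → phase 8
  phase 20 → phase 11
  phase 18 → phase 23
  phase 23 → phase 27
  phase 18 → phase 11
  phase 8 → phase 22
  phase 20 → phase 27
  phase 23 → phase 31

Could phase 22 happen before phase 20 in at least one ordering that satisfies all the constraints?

No

There is a dependency chain phase 20 → phase 23 → phase 8 → phase 22, so phase 22 always comes after phase 20.
So no valid ordering can have phase 22 before phase 20.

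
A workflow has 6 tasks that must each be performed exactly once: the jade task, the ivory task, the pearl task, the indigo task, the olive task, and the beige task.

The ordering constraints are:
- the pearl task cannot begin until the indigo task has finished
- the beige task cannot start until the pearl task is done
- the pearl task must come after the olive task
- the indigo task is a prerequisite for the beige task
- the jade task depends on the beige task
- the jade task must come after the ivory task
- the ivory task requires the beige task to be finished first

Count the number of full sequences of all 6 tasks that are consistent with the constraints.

2

The tasks with no prerequisites are the indigo task, the olive task; any of them can be placed first.
Enumerating by repeatedly choosing an available task (one whose prerequisites are all placed) gives 2 distinct complete orderings.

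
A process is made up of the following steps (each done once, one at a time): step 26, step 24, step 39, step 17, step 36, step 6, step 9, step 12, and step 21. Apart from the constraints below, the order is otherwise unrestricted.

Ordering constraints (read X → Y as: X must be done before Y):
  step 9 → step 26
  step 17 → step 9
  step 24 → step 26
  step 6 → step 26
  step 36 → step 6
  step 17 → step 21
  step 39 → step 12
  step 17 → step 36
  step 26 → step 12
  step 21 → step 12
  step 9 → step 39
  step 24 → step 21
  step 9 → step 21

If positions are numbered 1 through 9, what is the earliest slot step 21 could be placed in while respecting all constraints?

4

The steps that are forced before step 21, directly or transitively, are step 24, step 17, step 9. That's 3 steps.
So at minimum 3 steps come before step 21, putting step 21 no earlier than position 4. That position is achievable by scheduling exactly those predecessors first.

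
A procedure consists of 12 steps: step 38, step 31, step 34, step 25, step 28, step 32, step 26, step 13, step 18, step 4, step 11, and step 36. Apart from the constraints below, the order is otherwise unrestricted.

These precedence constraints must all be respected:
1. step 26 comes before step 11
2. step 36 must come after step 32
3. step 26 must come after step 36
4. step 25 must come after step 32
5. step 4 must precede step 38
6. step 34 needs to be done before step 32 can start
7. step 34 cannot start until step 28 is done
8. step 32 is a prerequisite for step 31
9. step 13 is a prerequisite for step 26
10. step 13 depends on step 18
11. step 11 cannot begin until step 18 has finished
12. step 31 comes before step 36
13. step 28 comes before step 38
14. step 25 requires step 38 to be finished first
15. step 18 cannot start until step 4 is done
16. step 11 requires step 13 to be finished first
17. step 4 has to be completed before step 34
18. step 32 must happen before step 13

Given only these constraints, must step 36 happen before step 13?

Nothing in the constraints links step 36 and step 13; they are unordered relative to each other.
There exist valid orderings with step 13 before step 36, so step 36 is not required to come first.

No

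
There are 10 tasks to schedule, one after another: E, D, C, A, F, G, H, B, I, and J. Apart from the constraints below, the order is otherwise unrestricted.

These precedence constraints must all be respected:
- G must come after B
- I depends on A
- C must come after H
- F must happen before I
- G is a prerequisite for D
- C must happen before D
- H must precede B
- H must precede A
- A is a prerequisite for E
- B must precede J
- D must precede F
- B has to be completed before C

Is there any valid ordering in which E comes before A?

Following A → E, A must precede E in every valid ordering.
Hence E can never be scheduled before A.

No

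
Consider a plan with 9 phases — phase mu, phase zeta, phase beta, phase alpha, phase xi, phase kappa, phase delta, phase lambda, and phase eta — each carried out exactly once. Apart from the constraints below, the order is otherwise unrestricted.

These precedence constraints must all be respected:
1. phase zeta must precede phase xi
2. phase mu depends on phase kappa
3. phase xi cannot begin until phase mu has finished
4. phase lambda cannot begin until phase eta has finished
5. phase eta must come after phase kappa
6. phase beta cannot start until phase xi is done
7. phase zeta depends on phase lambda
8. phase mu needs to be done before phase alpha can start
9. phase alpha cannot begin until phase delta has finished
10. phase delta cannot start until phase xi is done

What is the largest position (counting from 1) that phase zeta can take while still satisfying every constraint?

5

Every phase that must follow phase zeta has to come after it. Tracing all chains starting from phase zeta, those phases are: phase beta, phase alpha, phase xi, phase delta — 4 in total.
So at least 4 phases follow phase zeta, putting phase zeta no later than position 5. That position is achievable by scheduling everything else first.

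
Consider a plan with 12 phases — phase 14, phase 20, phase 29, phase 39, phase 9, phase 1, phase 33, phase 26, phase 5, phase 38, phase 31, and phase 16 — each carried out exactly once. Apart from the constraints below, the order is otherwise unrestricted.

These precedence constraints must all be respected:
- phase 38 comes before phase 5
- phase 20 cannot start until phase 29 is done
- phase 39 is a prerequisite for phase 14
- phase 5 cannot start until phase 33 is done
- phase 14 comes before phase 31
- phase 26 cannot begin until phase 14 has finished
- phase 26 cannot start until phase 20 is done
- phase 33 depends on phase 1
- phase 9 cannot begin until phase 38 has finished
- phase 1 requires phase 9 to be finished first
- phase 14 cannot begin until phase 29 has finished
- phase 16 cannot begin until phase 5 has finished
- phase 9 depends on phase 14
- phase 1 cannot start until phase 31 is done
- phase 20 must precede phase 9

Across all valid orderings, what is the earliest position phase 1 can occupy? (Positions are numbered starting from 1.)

8

Working backwards through the constraints from phase 1, its full set of required predecessors is phase 14, phase 20, phase 29, phase 39, phase 9, phase 38, phase 31 — 7 of them.
With 7 mandatory predecessors, the earliest phase 1 can sit is position 7+1 = 8, and placing just those 7 first achieves it.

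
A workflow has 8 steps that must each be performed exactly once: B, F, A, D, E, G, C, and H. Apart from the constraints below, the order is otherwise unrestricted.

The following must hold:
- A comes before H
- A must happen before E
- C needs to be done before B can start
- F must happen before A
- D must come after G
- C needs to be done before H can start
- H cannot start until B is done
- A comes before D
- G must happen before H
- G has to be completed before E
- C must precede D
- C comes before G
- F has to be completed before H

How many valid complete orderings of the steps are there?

The steps with no prerequisites are F, C; any of them can be placed first.
Systematically extending each partial ordering one step at a time and counting, there are 156 complete orderings.

156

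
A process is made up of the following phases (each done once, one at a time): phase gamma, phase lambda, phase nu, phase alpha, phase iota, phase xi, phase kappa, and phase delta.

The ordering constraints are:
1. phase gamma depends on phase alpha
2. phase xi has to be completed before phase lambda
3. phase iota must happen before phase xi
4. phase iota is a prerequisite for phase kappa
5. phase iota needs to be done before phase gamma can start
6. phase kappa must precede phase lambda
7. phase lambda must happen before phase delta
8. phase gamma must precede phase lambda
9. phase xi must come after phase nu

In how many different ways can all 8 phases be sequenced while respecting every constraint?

66

3 phases have no prerequisites (phase nu, phase alpha, phase iota), so any of them could come first.
Enumerating by repeatedly choosing an available phase (one whose prerequisites are all placed) gives 66 distinct complete orderings.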